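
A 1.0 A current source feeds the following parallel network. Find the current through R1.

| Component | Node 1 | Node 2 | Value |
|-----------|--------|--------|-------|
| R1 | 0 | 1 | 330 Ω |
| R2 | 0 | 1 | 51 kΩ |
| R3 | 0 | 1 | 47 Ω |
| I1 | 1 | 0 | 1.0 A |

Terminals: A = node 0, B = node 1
All resistors sit directly between nodes 0 and 1, so they are in parallel and share one voltage V; the full source current 1 A splits among them.
1/R_par = 1/330 + 1/51000 + 1/47 = 0.02433 S  =>  R_par = 41.11 Ω
V = I × R_par = 1 × 41.11 = 41.11 V
I_R1 = V/R1 = 41.11/330 = 0.1246 A

Final answer: 0.1246 A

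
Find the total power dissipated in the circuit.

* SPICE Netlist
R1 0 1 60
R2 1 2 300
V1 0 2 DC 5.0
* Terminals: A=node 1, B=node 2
Nodal analysis, taking node 2 as the 0 V reference.
Source V1 fixes V_0 = 5 V.
KCL at each unknown node (sum of currents leaving = 0; resistances in Ω):
  Node 1: (V_1 - 5)/60 + (V_1 - 0)/300 = 0
Collecting terms: 0.02 × V_1 = 0.08333  =>  V_1 = 4.167 V
Power in each resistor, P = (ΔV)²/R:
  P_R1 = (5 - 4.167)²/60 = 0.01157 W
  P_R2 = (4.167 - 0)²/300 = 0.05787 W
P_total = P_R1 + P_R2 = 0.06944 W

Final answer: 0.06944 W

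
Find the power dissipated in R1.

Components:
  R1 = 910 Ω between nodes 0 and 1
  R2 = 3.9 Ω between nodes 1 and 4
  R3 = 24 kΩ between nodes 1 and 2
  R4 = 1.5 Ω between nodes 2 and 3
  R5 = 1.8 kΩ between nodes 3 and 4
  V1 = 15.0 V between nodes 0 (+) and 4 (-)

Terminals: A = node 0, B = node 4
Nodal analysis, taking node 4 as the 0 V reference.
Source V1 fixes V_0 = 15 V.
KCL at each unknown node (sum of currents leaving = 0; resistances in Ω):
  Node 1: (V_1 - 15)/910 + (V_1 - 0)/3.9 + (V_1 - V_2)/24000 = 0
  Node 2: (V_2 - V_1)/24000 + (V_2 - V_3)/1.5 = 0
  Node 3: (V_3 - V_2)/1.5 + (V_3 - 0)/1800 = 0
Collecting terms (coefficients in siemens):
  0.2576·V_1 - 0.00004167·V_2 = 0.01648
  0.6667·V_2 - 0.00004167·V_1 - 0.6667·V_3 = 0
  0.6672·V_3 - 0.6667·V_2 = 0
Solving these 3 simultaneous equations (Gaussian elimination) gives:
  V_1 = 0.064 V, V_2 = 0.004469 V, V_3 = 0.004465 V
I_R1 = (V_0 - V_1)/R1 = (15 - 0.064)/910 = 0.01641 A
P_R1 = I_R1² × R1 = (0.01641)² × 910 = 0.2451 W

Final answer: 0.2451 W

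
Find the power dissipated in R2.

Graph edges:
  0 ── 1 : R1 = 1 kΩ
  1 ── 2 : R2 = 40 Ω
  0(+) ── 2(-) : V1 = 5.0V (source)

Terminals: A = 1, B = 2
Nodal analysis, taking node 2 as the 0 V reference.
Source V1 fixes V_0 = 5 V.
KCL at each unknown node (sum of currents leaving = 0; resistances in Ω):
  Node 1: (V_1 - 5)/1000 + (V_1 - 0)/40 = 0
Collecting terms: 0.026 × V_1 = 0.005  =>  V_1 = 0.1923 V
I_R2 = (V_1 - V_2)/R2 = (0.1923 - 0)/40 = 0.004808 A
P_R2 = I_R2² × R2 = (0.004808)² × 40 = 0.0009246 W

Final answer: 0.0009246 W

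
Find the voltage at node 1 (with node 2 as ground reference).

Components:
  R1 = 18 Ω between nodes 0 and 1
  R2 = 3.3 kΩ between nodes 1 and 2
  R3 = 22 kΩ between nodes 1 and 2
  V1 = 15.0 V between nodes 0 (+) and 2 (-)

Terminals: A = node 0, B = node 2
Nodal analysis, taking node 2 as the 0 V reference.
Source V1 fixes V_0 = 15 V.
KCL at each unknown node (sum of currents leaving = 0; resistances in Ω):
  Node 1: (V_1 - 15)/18 + (V_1 - 0)/3300 + (V_1 - 0)/22000 = 0
Collecting terms: 0.0559 × V_1 = 0.8333  =>  V_1 = 14.91 V
The requested potential is V_1 = 14.91 V.

Final answer: V_1 = 14.91 V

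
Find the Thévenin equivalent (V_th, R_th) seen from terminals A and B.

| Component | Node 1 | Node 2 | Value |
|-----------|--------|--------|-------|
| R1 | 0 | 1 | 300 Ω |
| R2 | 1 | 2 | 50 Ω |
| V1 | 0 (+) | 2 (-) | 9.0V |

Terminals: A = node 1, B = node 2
Step 1 — V_th is the open-circuit voltage V_A - V_B (nothing connected across the terminals).
Nodal analysis, taking node 2 as the 0 V reference.
Source V1 fixes V_0 = 9 V.
KCL at each unknown node (sum of currents leaving = 0; resistances in Ω):
  Node 1: (V_1 - 9)/300 + (V_1 - 0)/50 = 0
Collecting terms: 0.02333 × V_1 = 0.03  =>  V_1 = 1.286 V
V_th = V_1 - V_2 = 1.286 - 0 = 1.286 V
Step 2 — R_th: zero the source — replace V1 by a short circuit (node 2 merges into node 0) — and find the resistance seen between A (node 1) and B (node 0).
Reduce the network between node 1 (A) and node 0 (B) by series/parallel combination:
  Rp1 = R1 ‖ R2 (parallel, both between nodes 0 and 1) = 1/(1/300 + 1/50) = 42.86 Ω
R_th = 42.86 Ω

Final answer: V_th = 1.286 V, R_th = 42.86 Ω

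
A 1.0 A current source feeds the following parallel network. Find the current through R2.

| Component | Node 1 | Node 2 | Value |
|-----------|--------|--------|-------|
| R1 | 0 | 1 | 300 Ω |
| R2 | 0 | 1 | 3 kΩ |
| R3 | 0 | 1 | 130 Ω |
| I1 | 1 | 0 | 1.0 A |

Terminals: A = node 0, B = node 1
All resistors sit directly between nodes 0 and 1, so they are in parallel and share one voltage V; the full source current 1 A splits among them.
1/R_par = 1/300 + 1/3000 + 1/130 = 0.01136 S  =>  R_par = 88.04 Ω
V = I × R_par = 1 × 88.04 = 88.04 V
I_R2 = V/R2 = 88.04/3000 = 0.02935 A

Final answer: 0.02935 A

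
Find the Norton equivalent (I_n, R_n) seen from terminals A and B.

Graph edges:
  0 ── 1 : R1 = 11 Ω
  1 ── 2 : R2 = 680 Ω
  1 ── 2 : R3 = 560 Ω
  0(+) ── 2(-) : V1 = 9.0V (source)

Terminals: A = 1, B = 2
Find the Thévenin equivalent first; then I_n = V_th/R_th and R_n = R_th.
Step 1 — V_th is the open-circuit voltage V_A - V_B (nothing connected across the terminals).
Nodal analysis, taking node 2 as the 0 V reference.
Source V1 fixes V_0 = 9 V.
KCL at each unknown node (sum of currents leaving = 0; resistances in Ω):
  Node 1: (V_1 - 9)/11 + (V_1 - 0)/680 + (V_1 - 0)/560 = 0
Collecting terms: 0.09417 × V_1 = 0.8182  =>  V_1 = 8.689 V
V_th = V_1 - V_2 = 8.689 - 0 = 8.689 V
Step 2 — R_th: zero the source — replace V1 by a short circuit (node 2 merges into node 0) — and find the resistance seen between A (node 1) and B (node 0).
Reduce the network between node 1 (A) and node 0 (B) by series/parallel combination:
  Rp1 = R1 ‖ R2 ‖ R3 (parallel, all between nodes 0 and 1) = 1/(1/11 + 1/680 + 1/560) = 10.62 Ω
R_th = 10.62 Ω
I_n = V_th/R_th = 8.689/10.62 = 0.8182 A, and R_n = R_th = 10.62 Ω

Final answer: I_n = 0.8182 A, R_n = 10.62 Ω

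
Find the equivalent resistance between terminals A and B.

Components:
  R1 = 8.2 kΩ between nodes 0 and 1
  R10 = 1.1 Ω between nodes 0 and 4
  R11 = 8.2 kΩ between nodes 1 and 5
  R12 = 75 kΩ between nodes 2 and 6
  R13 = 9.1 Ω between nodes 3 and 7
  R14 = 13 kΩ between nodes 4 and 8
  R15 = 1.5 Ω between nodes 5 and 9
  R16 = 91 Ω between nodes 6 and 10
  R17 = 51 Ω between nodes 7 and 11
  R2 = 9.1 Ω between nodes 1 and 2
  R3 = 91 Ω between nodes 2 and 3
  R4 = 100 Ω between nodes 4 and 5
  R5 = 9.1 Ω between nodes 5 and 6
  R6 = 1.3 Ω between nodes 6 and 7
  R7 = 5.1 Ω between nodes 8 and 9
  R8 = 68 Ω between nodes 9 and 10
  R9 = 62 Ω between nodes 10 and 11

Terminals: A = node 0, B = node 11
The network is not a plain series/parallel combination. Inject a 1 A test current into terminal A (node 0) and return it from terminal B (node 11); then R_eq = V_A / (1 A).
Nodal analysis, taking node 11 as the 0 V reference.
Current source I_test pushes 1 A into node 0 and draws it out of node 11.
KCL at each unknown node (sum of currents leaving = 0; resistances in Ω):
  Node 0: (V_0 - V_1)/8200 + (V_0 - V_4)/1.1 - 1 = 0
  Node 1: (V_1 - V_0)/8200 + (V_1 - V_2)/9.1 + (V_1 - V_5)/8200 = 0
  Node 2: (V_2 - V_1)/9.1 + (V_2 - V_3)/91 + (V_2 - V_6)/75000 = 0
  Node 3: (V_3 - V_2)/91 + (V_3 - V_7)/9.1 = 0
  Node 4: (V_4 - V_0)/1.1 + (V_4 - V_5)/100 + (V_4 - V_8)/13000 = 0
  Node 5: (V_5 - V_1)/8200 + (V_5 - V_4)/100 + (V_5 - V_6)/9.1 + (V_5 - V_9)/1.5 = 0
  Node 6: (V_6 - V_2)/75000 + (V_6 - V_5)/9.1 + (V_6 - V_7)/1.3 + (V_6 - V_10)/91 = 0
  Node 7: (V_7 - V_3)/9.1 + (V_7 - V_6)/1.3 + (V_7 - 0)/51 = 0
  Node 8: (V_8 - V_4)/13000 + (V_8 - V_9)/5.1 = 0
  Node 9: (V_9 - V_5)/1.5 + (V_9 - V_8)/5.1 + (V_9 - V_10)/68 = 0
  Node 10: (V_10 - V_6)/91 + (V_10 - V_9)/68 + (V_10 - 0)/62 = 0
Collecting terms (coefficients in siemens):
  0.9092·V_0 - 0.000122·V_1 - 0.9091·V_4 = 1
  0.1101·V_1 - 0.000122·V_0 - 0.1099·V_2 - 0.000122·V_5 = 0
  0.1209·V_2 - 0.1099·V_1 - 0.01099·V_3 - 0.00001333·V_6 = 0
  0.1209·V_3 - 0.01099·V_2 - 0.1099·V_7 = 0
  0.9192·V_4 - 0.9091·V_0 - 0.01·V_5 - 0.00007692·V_8 = 0
  0.7867·V_5 - 0.000122·V_1 - 0.01·V_4 - 0.1099·V_6 - 0.6667·V_9 = 0
  0.8901·V_6 - 0.00001333·V_2 - 0.1099·V_5 - 0.7692·V_7 - 0.01099·V_10 = 0
  0.8987·V_7 - 0.1099·V_3 - 0.7692·V_6 = 0
  0.1962·V_8 - 0.00007692·V_4 - 0.1961·V_9 = 0
  0.8775·V_9 - 0.6667·V_5 - 0.1961·V_8 - 0.01471·V_10 = 0
  0.04182·V_10 - 0.01099·V_6 - 0.01471·V_9 = 0
Solving these 11 simultaneous equations (Gaussian elimination) gives:
  V_0 = 139 V, V_1 = 33.87 V, V_2 = 33.74 V, V_3 = 32.51 V
  V_4 = 137.9 V, V_5 = 39.91 V, V_6 = 33.2 V, V_7 = 32.39 V
  V_8 = 39.58 V, V_9 = 39.55 V, V_10 = 22.63 V
R_eq = V_0 / 1 A = 139 Ω

Final answer: 139 Ω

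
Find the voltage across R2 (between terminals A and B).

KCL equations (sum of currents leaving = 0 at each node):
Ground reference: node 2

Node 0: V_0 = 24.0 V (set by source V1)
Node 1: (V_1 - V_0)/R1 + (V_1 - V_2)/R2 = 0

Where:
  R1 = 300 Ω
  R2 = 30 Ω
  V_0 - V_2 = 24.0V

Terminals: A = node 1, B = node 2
R1 and R2 are in series across V1 (node 0 → node 1 → node 2), and the output A–B is taken across R2, so this is a voltage divider.
Series current: I = V1/(R1 + R2) = 24/(300 + 30) = 24/330 = 0.07273 A
V_R2 = I × R2 = V1 × R2/(R1 + R2) = 24 × 30/330 = 2.182 V

Final answer: 2.182 V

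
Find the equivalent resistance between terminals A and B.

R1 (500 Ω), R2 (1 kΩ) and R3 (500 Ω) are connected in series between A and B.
Reduce the network between node 0 (A) and node 3 (B) by series/parallel combination:
  Rs1 = R1 + R2 (series, joined only at node 1) = 500 + 1000 = 1500 Ω
  Rs2 = R3 + Rs1 (series, joined only at node 2) = 500 + 1500 = 2000 Ω
R_eq = 2 kΩ

Final answer: 2 kΩ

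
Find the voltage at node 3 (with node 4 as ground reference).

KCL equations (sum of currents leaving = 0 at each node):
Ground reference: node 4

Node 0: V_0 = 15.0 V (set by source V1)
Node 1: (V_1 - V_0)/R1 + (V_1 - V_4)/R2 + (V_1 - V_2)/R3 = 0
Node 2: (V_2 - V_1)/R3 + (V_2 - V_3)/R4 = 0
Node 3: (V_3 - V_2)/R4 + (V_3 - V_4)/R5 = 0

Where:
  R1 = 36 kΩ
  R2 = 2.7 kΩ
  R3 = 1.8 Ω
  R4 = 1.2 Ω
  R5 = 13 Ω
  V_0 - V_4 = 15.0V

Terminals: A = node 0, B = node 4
Nodal analysis, taking node 4 as the 0 V reference.
Source V1 fixes V_0 = 15 V.
KCL at each unknown node (sum of currents leaving = 0; resistances in Ω):
  Node 1: (V_1 - 15)/36000 + (V_1 - 0)/2700 + (V_1 - V_2)/1.8 = 0
  Node 2: (V_2 - V_1)/1.8 + (V_2 - V_3)/1.2 = 0
  Node 3: (V_3 - V_2)/1.2 + (V_3 - 0)/13 = 0
Collecting terms (coefficients in siemens):
  0.556·V_1 - 0.5556·V_2 = 0.0004167
  1.389·V_2 - 0.5556·V_1 - 0.8333·V_3 = 0
  0.9103·V_3 - 0.8333·V_2 = 0
Solving these 3 simultaneous equations (Gaussian elimination) gives:
  V_1 = 0.006624 V, V_2 = 0.005879 V, V_3 = 0.005382 V
The requested potential is V_3 = 0.005382 V.

Final answer: V_3 = 0.005382 V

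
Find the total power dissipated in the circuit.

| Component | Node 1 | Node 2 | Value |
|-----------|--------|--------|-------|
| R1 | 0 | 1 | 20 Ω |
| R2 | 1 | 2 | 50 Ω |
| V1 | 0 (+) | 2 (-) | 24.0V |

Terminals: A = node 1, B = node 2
Nodal analysis, taking node 2 as the 0 V reference.
Source V1 fixes V_0 = 24 V.
KCL at each unknown node (sum of currents leaving = 0; resistances in Ω):
  Node 1: (V_1 - 24)/20 + (V_1 - 0)/50 = 0
Collecting terms: 0.07 × V_1 = 1.2  =>  V_1 = 17.14 V
Power in each resistor, P = (ΔV)²/R:
  P_R1 = (24 - 17.14)²/20 = 2.351 W
  P_R2 = (17.14 - 0)²/50 = 5.878 W
P_total = P_R1 + P_R2 = 8.229 W

Final answer: 8.229 W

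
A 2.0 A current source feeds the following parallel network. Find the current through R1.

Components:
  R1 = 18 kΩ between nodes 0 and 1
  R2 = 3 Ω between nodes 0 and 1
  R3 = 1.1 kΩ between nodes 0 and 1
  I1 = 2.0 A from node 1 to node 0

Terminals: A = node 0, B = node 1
All resistors sit directly between nodes 0 and 1, so they are in parallel and share one voltage V; the full source current 2 A splits among them.
1/R_par = 1/18000 + 1/3 + 1/1100 = 0.3343 S  =>  R_par = 2.991 Ω
V = I × R_par = 2 × 2.991 = 5.983 V
I_R1 = V/R1 = 5.983/18000 = 0.0003324 A

Final answer: 0.0003324 A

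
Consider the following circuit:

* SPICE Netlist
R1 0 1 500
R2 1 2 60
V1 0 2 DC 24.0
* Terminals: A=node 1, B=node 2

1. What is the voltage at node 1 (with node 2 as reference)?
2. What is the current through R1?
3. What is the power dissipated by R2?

Nodal analysis, taking node 2 as the 0 V reference.
Source V1 fixes V_0 = 24 V.
KCL at each unknown node (sum of currents leaving = 0; resistances in Ω):
  Node 1: (V_1 - 24)/500 + (V_1 - 0)/60 = 0
Collecting terms: 0.01867 × V_1 = 0.048  =>  V_1 = 2.571 V
Part 1:
  Read off the nodal solution: V_1 = 2.571 V
Part 2:
  I_R1 = (V_0 - V_1)/R1 = (24 - 2.571)/500 = 0.04286 A
  Magnitude: I_R1 = 0.04286 A
Part 3:
  I_R2 = (V_1 - V_2)/R2 = (2.571 - 0)/60 = 0.04286 A
  P_R2 = I_R2² × R2 = (0.04286)² × 60 = 0.1102 W

Final answers:
1. V_1 = 2.571 V
2. I_R1 = 0.04286 A
3. P_R2 = 0.1102 W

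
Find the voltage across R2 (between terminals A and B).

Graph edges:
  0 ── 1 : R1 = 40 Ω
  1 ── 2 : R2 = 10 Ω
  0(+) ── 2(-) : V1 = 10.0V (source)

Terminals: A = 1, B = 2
R1 and R2 are in series across V1 (node 0 → node 1 → node 2), and the output A–B is taken across R2, so this is a voltage divider.
Series current: I = V1/(R1 + R2) = 10/(40 + 10) = 10/50 = 0.2 A
V_R2 = I × R2 = V1 × R2/(R1 + R2) = 10 × 10/50 = 2 V

Final answer: 2 V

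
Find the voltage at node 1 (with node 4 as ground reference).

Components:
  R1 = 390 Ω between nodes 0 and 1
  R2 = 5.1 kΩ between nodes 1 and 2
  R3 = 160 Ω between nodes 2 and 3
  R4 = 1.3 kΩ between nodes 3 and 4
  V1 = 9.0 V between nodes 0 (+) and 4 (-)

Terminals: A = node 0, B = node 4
Nodal analysis, taking node 4 as the 0 V reference.
Source V1 fixes V_0 = 9 V.
KCL at each unknown node (sum of currents leaving = 0; resistances in Ω):
  Node 1: (V_1 - 9)/390 + (V_1 - V_2)/5100 = 0
  Node 2: (V_2 - V_1)/5100 + (V_2 - V_3)/160 = 0
  Node 3: (V_3 - V_2)/160 + (V_3 - 0)/1300 = 0
Collecting terms (coefficients in siemens):
  0.00276·V_1 - 0.0001961·V_2 = 0.02308
  0.006446·V_2 - 0.0001961·V_1 - 0.00625·V_3 = 0
  0.007019·V_3 - 0.00625·V_2 = 0
Solving these 3 simultaneous equations (Gaussian elimination) gives:
  V_1 = 8.495 V, V_2 = 1.891 V, V_3 = 1.683 V
The requested potential is V_1 = 8.495 V.

Final answer: V_1 = 8.495 V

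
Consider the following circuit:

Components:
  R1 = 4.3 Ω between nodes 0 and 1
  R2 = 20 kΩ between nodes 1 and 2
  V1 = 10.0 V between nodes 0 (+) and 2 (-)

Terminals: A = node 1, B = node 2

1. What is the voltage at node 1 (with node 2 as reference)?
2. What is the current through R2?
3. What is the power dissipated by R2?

Nodal analysis, taking node 2 as the 0 V reference.
Source V1 fixes V_0 = 10 V.
KCL at each unknown node (sum of currents leaving = 0; resistances in Ω):
  Node 1: (V_1 - 10)/4.3 + (V_1 - 0)/20000 = 0
Collecting terms: 0.2326 × V_1 = 2.326  =>  V_1 = 9.998 V
Part 1:
  Read off the nodal solution: V_1 = 9.998 V
Part 2:
  I_R2 = (V_1 - V_2)/R2 = (9.998 - 0)/20000 = 0.0004999 A
  Magnitude: I_R2 = 0.0004999 A
Part 3:
  I_R2 = (V_1 - V_2)/R2 = (9.998 - 0)/20000 = 0.0004999 A
  P_R2 = I_R2² × R2 = (0.0004999)² × 20000 = 0.004998 W

Final answers:
1. V_1 = 9.998 V
2. I_R2 = 0.0004999 A
3. P_R2 = 0.004998 W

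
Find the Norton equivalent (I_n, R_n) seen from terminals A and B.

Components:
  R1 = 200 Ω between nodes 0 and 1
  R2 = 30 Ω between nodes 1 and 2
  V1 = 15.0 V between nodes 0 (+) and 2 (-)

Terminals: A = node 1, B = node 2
Find the Thévenin equivalent first; then I_n = V_th/R_th and R_n = R_th.
Step 1 — V_th is the open-circuit voltage V_A - V_B (nothing connected across the terminals).
Nodal analysis, taking node 2 as the 0 V reference.
Source V1 fixes V_0 = 15 V.
KCL at each unknown node (sum of currents leaving = 0; resistances in Ω):
  Node 1: (V_1 - 15)/200 + (V_1 - 0)/30 = 0
Collecting terms: 0.03833 × V_1 = 0.075  =>  V_1 = 1.957 V
V_th = V_1 - V_2 = 1.957 - 0 = 1.957 V
Step 2 — R_th: zero the source — replace V1 by a short circuit (node 2 merges into node 0) — and find the resistance seen between A (node 1) and B (node 0).
Reduce the network between node 1 (A) and node 0 (B) by series/parallel combination:
  Rp1 = R1 ‖ R2 (parallel, both between nodes 0 and 1) = 1/(1/200 + 1/30) = 26.09 Ω
R_th = 26.09 Ω
I_n = V_th/R_th = 1.957/26.09 = 0.075 A, and R_n = R_th = 26.09 Ω

Final answer: I_n = 0.075 A, R_n = 26.09 Ω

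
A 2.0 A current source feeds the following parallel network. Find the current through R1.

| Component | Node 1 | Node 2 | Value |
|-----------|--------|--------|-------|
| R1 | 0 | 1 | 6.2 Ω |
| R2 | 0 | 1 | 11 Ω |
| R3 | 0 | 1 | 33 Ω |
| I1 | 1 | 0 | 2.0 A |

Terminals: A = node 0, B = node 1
All resistors sit directly between nodes 0 and 1, so they are in parallel and share one voltage V; the full source current 2 A splits among them.
1/R_par = 1/6.2 + 1/11 + 1/33 = 0.2825 S  =>  R_par = 3.54 Ω
V = I × R_par = 2 × 3.54 = 7.08 V
I_R1 = V/R1 = 7.08/6.2 = 1.142 A

Final answer: 1.142 A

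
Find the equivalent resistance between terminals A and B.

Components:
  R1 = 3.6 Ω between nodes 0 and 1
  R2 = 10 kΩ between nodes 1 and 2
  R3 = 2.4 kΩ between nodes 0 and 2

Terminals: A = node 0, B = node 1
Reduce the network between node 0 (A) and node 1 (B) by series/parallel combination:
  Rs1 = R3 + R2 (series, joined only at node 2) = 2400 + 10000 = 12400 Ω
  Rp1 = R1 ‖ Rs1 (parallel, both between nodes 0 and 1) = 1/(1/3.6 + 1/12400) = 3.599 Ω
R_eq = 3.599 Ω

Final answer: 3.599 Ω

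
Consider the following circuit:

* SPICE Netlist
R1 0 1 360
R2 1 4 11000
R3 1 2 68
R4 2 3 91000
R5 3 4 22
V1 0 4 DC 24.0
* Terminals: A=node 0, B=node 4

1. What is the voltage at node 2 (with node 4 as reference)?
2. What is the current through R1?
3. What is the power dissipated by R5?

Nodal analysis, taking node 4 as the 0 V reference.
Source V1 fixes V_0 = 24 V.
KCL at each unknown node (sum of currents leaving = 0; resistances in Ω):
  Node 1: (V_1 - 24)/360 + (V_1 - 0)/11000 + (V_1 - V_2)/68 = 0
  Node 2: (V_2 - V_1)/68 + (V_2 - V_3)/91000 = 0
  Node 3: (V_3 - V_2)/91000 + (V_3 - 0)/22 = 0
Collecting terms (coefficients in siemens):
  0.01757·V_1 - 0.01471·V_2 = 0.06667
  0.01472·V_2 - 0.01471·V_1 - 0.00001099·V_3 = 0
  0.04547·V_3 - 0.00001099·V_2 = 0
Solving these 3 simultaneous equations (Gaussian elimination) gives:
  V_1 = 23.15 V, V_2 = 23.13 V, V_3 = 0.005591 V
Part 1:
  Read off the nodal solution: V_2 = 23.13 V
Part 2:
  I_R1 = (V_0 - V_1)/R1 = (24 - 23.15)/360 = 0.002359 A
  Magnitude: I_R1 = 0.002359 A
Part 3:
  I_R5 = (V_3 - V_4)/R5 = (0.005591 - 0)/22 = 0.0002542 A
  P_R5 = I_R5² × R5 = (0.0002542)² × 22 = 0.000001421 W

Final answers:
1. V_2 = 23.13 V
2. I_R1 = 0.002359 A
3. P_R5 = 1.421e-06 W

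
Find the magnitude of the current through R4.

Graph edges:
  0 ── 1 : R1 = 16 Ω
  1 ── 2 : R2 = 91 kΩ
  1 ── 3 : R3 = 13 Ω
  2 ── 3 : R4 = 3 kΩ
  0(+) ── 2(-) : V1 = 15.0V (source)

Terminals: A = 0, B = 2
Nodal analysis, taking node 2 as the 0 V reference.
Source V1 fixes V_0 = 15 V.
KCL at each unknown node (sum of currents leaving = 0; resistances in Ω):
  Node 1: (V_1 - 15)/16 + (V_1 - 0)/91000 + (V_1 - V_3)/13 = 0
  Node 3: (V_3 - V_1)/13 + (V_3 - 0)/3000 = 0
Collecting terms (coefficients in siemens):
  0.1394·V_1 - 0.07692·V_3 = 0.9375
  0.07726·V_3 - 0.07692·V_1 = 0
Determinant D = (0.1394)(0.07726) - (-0.07692)(-0.07692) = 0.004855
V_1 = [(0.9375)(0.07726) - (-0.07692)(0)]/D = 14.92 V
V_3 = [(0.1394)(0) - (0.9375)(-0.07692)]/D = 14.85 V
I_R4 = (V_2 - V_3)/R4 = (0 - 14.85)/3000 = -0.004951 A
|I_R4| = 0.004951 A

Final answer: |I_R4| = 0.004951 A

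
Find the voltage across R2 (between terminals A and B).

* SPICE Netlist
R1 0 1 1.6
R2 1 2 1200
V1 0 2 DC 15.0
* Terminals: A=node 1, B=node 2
R1 and R2 are in series across V1 (node 0 → node 1 → node 2), and the output A–B is taken across R2, so this is a voltage divider.
Series current: I = V1/(R1 + R2) = 15/(1.6 + 1200) = 15/1202 = 0.01248 A
V_R2 = I × R2 = V1 × R2/(R1 + R2) = 15 × 1200/1202 = 14.98 V

Final answer: 14.98 V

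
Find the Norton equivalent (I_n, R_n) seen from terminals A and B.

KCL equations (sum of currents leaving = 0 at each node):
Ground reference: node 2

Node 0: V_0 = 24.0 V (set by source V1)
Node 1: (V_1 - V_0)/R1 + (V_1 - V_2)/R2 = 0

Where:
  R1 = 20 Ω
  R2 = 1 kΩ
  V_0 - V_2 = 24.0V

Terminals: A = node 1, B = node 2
Find the Thévenin equivalent first; then I_n = V_th/R_th and R_n = R_th.
Step 1 — V_th is the open-circuit voltage V_A - V_B (nothing connected across the terminals).
Nodal analysis, taking node 2 as the 0 V reference.
Source V1 fixes V_0 = 24 V.
KCL at each unknown node (sum of currents leaving = 0; resistances in Ω):
  Node 1: (V_1 - 24)/20 + (V_1 - 0)/1000 = 0
Collecting terms: 0.051 × V_1 = 1.2  =>  V_1 = 23.53 V
V_th = V_1 - V_2 = 23.53 - 0 = 23.53 V
Step 2 — R_th: zero the source — replace V1 by a short circuit (node 2 merges into node 0) — and find the resistance seen between A (node 1) and B (node 0).
Reduce the network between node 1 (A) and node 0 (B) by series/parallel combination:
  Rp1 = R1 ‖ R2 (parallel, both between nodes 0 and 1) = 1/(1/20 + 1/1000) = 19.61 Ω
R_th = 19.61 Ω
I_n = V_th/R_th = 23.53/19.61 = 1.2 A, and R_n = R_th = 19.61 Ω

Final answer: I_n = 1.2 A, R_n = 19.61 Ω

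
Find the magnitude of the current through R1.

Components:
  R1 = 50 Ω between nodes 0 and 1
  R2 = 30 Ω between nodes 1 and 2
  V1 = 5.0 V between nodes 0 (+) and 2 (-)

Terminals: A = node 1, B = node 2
Nodal analysis, taking node 2 as the 0 V reference.
Source V1 fixes V_0 = 5 V.
KCL at each unknown node (sum of currents leaving = 0; resistances in Ω):
  Node 1: (V_1 - 5)/50 + (V_1 - 0)/30 = 0
Collecting terms: 0.05333 × V_1 = 0.1  =>  V_1 = 1.875 V
I_R1 = (V_0 - V_1)/R1 = (5 - 1.875)/50 = 0.0625 A
|I_R1| = 0.0625 A

Final answer: |I_R1| = 0.0625 A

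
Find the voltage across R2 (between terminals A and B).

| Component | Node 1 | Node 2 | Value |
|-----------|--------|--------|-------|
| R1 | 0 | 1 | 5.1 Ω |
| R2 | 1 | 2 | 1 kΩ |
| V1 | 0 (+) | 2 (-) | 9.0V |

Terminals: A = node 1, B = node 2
R1 and R2 are in series across V1 (node 0 → node 1 → node 2), and the output A–B is taken across R2, so this is a voltage divider.
Series current: I = V1/(R1 + R2) = 9/(5.1 + 1000) = 9/1005 = 0.008954 A
V_R2 = I × R2 = V1 × R2/(R1 + R2) = 9 × 1000/1005 = 8.954 V

Final answer: 8.954 V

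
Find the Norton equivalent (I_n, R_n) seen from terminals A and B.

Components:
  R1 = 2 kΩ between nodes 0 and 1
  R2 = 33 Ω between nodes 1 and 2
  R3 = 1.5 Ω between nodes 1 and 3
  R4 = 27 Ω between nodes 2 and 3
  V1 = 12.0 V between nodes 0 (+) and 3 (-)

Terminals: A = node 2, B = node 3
Find the Thévenin equivalent first; then I_n = V_th/R_th and R_n = R_th.
Step 1 — V_th is the open-circuit voltage V_A - V_B (nothing connected across the terminals).
Nodal analysis, taking node 3 as the 0 V reference.
Source V1 fixes V_0 = 12 V.
KCL at each unknown node (sum of currents leaving = 0; resistances in Ω):
  Node 1: (V_1 - 12)/2000 + (V_1 - V_2)/33 + (V_1 - 0)/1.5 = 0
  Node 2: (V_2 - V_1)/33 + (V_2 - 0)/27 = 0
Collecting terms (coefficients in siemens):
  0.6975·V_1 - 0.0303·V_2 = 0.006
  0.06734·V_2 - 0.0303·V_1 = 0
Determinant D = (0.6975)(0.06734) - (-0.0303)(-0.0303) = 0.04605
V_1 = [(0.006)(0.06734) - (-0.0303)(0)]/D = 0.008774 V
V_2 = [(0.6975)(0) - (0.006)(-0.0303)]/D = 0.003948 V
V_th = V_2 - V_3 = 0.003948 - 0 = 0.003948 V
Step 2 — R_th: zero the source — replace V1 by a short circuit (node 3 merges into node 0) — and find the resistance seen between A (node 2) and B (node 0).
Reduce the network between node 2 (A) and node 0 (B) by series/parallel combination:
  Rp1 = R1 ‖ R3 (parallel, both between nodes 0 and 1) = 1/(1/2000 + 1/1.5) = 1.499 Ω
  Rs1 = R2 + Rp1 (series, joined only at node 1) = 33 + 1.499 = 34.5 Ω
  Rp2 = R4 ‖ Rs1 (parallel, both between nodes 0 and 2) = 1/(1/27 + 1/34.5) = 15.15 Ω
R_th = 15.15 Ω
I_n = V_th/R_th = 0.003948/15.15 = 0.0002607 A, and R_n = R_th = 15.15 Ω

Final answer: I_n = 0.0002607 A, R_n = 15.15 Ω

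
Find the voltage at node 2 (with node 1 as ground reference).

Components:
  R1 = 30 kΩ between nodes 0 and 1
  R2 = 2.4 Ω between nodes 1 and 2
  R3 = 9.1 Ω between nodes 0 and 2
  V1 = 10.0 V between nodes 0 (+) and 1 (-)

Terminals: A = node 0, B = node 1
Nodal analysis, taking node 1 as the 0 V reference.
Source V1 fixes V_0 = 10 V.
KCL at each unknown node (sum of currents leaving = 0; resistances in Ω):
  Node 2: (V_2 - 0)/2.4 + (V_2 - 10)/9.1 = 0
Collecting terms: 0.5266 × V_2 = 1.099  =>  V_2 = 2.087 V
The requested potential is V_2 = 2.087 V.

Final answer: V_2 = 2.087 V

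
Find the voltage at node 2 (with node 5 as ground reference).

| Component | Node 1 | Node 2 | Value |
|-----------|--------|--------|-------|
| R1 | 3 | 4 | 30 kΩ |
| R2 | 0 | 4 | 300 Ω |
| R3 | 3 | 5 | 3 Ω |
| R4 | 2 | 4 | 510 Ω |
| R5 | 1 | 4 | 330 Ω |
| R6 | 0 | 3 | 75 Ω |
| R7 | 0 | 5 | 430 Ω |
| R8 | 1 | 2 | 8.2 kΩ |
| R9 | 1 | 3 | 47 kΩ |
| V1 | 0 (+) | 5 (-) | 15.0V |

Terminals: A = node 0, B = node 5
Nodal analysis, taking node 5 as the 0 V reference.
Source V1 fixes V_0 = 15 V.
KCL at each unknown node (sum of currents leaving = 0; resistances in Ω):
  Node 1: (V_1 - V_4)/330 + (V_1 - V_2)/8200 + (V_1 - V_3)/47000 = 0
  Node 2: (V_2 - V_4)/510 + (V_2 - V_1)/8200 = 0
  Node 3: (V_3 - V_4)/30000 + (V_3 - 0)/3 + (V_3 - 15)/75 + (V_3 - V_1)/47000 = 0
  Node 4: (V_4 - V_3)/30000 + (V_4 - 15)/300 + (V_4 - V_2)/510 + (V_4 - V_1)/330 = 0
Collecting terms (coefficients in siemens):
  0.003174·V_1 - 0.000122·V_2 - 0.00002128·V_3 - 0.00303·V_4 = 0
  0.002083·V_2 - 0.000122·V_1 - 0.001961·V_4 = 0
  0.3467·V_3 - 0.00002128·V_1 - 0.00003333·V_4 = 0.2
  0.008358·V_4 - 0.00303·V_1 - 0.001961·V_2 - 0.00003333·V_3 = 0.05
Solving these 4 simultaneous equations (Gaussian elimination) gives:
  V_1 = 14.67 V, V_2 = 14.76 V, V_3 = 0.5792 V, V_4 = 14.77 V
The requested potential is V_2 = 14.76 V.

Final answer: V_2 = 14.76 V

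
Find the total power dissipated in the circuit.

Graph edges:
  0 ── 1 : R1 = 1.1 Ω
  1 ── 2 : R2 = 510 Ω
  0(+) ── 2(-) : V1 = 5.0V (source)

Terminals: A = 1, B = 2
Nodal analysis, taking node 2 as the 0 V reference.
Source V1 fixes V_0 = 5 V.
KCL at each unknown node (sum of currents leaving = 0; resistances in Ω):
  Node 1: (V_1 - 5)/1.1 + (V_1 - 0)/510 = 0
Collecting terms: 0.9111 × V_1 = 4.545  =>  V_1 = 4.989 V
Power in each resistor, P = (ΔV)²/R:
  P_R1 = (5 - 4.989)²/1.1 = 0.0001053 W
  P_R2 = (4.989 - 0)²/510 = 0.04881 W
P_total = P_R1 + P_R2 = 0.04891 W

Final answer: 0.04891 W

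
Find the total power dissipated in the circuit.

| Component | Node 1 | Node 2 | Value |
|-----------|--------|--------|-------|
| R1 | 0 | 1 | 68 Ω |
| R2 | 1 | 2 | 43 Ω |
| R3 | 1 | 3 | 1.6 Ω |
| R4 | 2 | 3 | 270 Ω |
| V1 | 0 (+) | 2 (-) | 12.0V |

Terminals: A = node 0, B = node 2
Nodal analysis, taking node 2 as the 0 V reference.
Source V1 fixes V_0 = 12 V.
KCL at each unknown node (sum of currents leaving = 0; resistances in Ω):
  Node 1: (V_1 - 12)/68 + (V_1 - 0)/43 + (V_1 - V_3)/1.6 = 0
  Node 3: (V_3 - V_1)/1.6 + (V_3 - 0)/270 = 0
Collecting terms (coefficients in siemens):
  0.663·V_1 - 0.625·V_3 = 0.1765
  0.6287·V_3 - 0.625·V_1 = 0
Determinant D = (0.663)(0.6287) - (-0.625)(-0.625) = 0.02618
V_1 = [(0.1765)(0.6287) - (-0.625)(0)]/D = 4.238 V
V_3 = [(0.663)(0) - (0.1765)(-0.625)]/D = 4.213 V
Power in each resistor, P = (ΔV)²/R:
  P_R1 = (12 - 4.238)²/68 = 0.8861 W
  P_R2 = (4.238 - 0)²/43 = 0.4176 W
  P_R3 = (4.238 - 4.213)²/1.6 = 0.0003895 W
  P_R4 = (0 - 4.213)²/270 = 0.06573 W
P_total = P_R1 + P_R2 + P_R3 + P_R4 = 1.37 W

Final answer: 1.37 W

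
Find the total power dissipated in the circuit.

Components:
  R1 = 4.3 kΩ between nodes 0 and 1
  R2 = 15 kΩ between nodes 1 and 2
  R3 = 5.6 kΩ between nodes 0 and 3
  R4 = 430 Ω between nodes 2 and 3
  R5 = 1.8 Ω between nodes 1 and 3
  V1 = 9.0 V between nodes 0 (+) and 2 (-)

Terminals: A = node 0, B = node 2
Nodal analysis, taking node 2 as the 0 V reference.
Source V1 fixes V_0 = 9 V.
KCL at each unknown node (sum of currents leaving = 0; resistances in Ω):
  Node 1: (V_1 - 9)/4300 + (V_1 - 0)/15000 + (V_1 - V_3)/1.8 = 0
  Node 3: (V_3 - 9)/5600 + (V_3 - 0)/430 + (V_3 - V_1)/1.8 = 0
Collecting terms (coefficients in siemens):
  0.5559·V_1 - 0.5556·V_3 = 0.002093
  0.5581·V_3 - 0.5556·V_1 = 0.001607
Determinant D = (0.5559)(0.5581) - (-0.5556)(-0.5556) = 0.001558
V_1 = [(0.002093)(0.5581) - (-0.5556)(0.001607)]/D = 1.323 V
V_3 = [(0.5559)(0.001607) - (0.002093)(-0.5556)]/D = 1.32 V
Power in each resistor, P = (ΔV)²/R:
  P_R1 = (9 - 1.323)²/4300 = 0.01371 W
  P_R2 = (1.323 - 0)²/15000 = 0.0001166 W
  P_R3 = (9 - 1.32)²/5600 = 0.01053 W
  P_R4 = (0 - 1.32)²/430 = 0.004049 W
  P_R5 = (1.323 - 1.32)²/1.8 = 0.000005185 W
P_total = P_R1 + P_R2 + P_R3 + P_R4 + P_R5 = 0.02841 W

Final answer: 0.02841 W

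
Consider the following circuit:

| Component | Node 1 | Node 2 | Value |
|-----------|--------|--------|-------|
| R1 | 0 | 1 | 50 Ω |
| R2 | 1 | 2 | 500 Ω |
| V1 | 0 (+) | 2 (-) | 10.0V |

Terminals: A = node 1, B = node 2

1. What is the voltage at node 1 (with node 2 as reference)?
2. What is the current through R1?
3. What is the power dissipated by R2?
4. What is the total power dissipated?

Nodal analysis, taking node 2 as the 0 V reference.
Source V1 fixes V_0 = 10 V.
KCL at each unknown node (sum of currents leaving = 0; resistances in Ω):
  Node 1: (V_1 - 10)/50 + (V_1 - 0)/500 = 0
Collecting terms: 0.022 × V_1 = 0.2  =>  V_1 = 9.091 V
Part 1:
  Read off the nodal solution: V_1 = 9.091 V
Part 2:
  I_R1 = (V_0 - V_1)/R1 = (10 - 9.091)/50 = 0.01818 A
  Magnitude: I_R1 = 0.01818 A
Part 3:
  I_R2 = (V_1 - V_2)/R2 = (9.091 - 0)/500 = 0.01818 A
  P_R2 = I_R2² × R2 = (0.01818)² × 500 = 0.1653 W
Part 4:
  Power in each resistor, P = (ΔV)²/R:
    P_R1 = (10 - 9.091)²/50 = 0.01653 W
    P_R2 = (9.091 - 0)²/500 = 0.1653 W
  P_total = P_R1 + P_R2 = 0.1818 W

Final answers:
1. V_1 = 9.091 V
2. I_R1 = 0.01818 A
3. P_R2 = 0.1653 W
4. P_total = 0.1818 W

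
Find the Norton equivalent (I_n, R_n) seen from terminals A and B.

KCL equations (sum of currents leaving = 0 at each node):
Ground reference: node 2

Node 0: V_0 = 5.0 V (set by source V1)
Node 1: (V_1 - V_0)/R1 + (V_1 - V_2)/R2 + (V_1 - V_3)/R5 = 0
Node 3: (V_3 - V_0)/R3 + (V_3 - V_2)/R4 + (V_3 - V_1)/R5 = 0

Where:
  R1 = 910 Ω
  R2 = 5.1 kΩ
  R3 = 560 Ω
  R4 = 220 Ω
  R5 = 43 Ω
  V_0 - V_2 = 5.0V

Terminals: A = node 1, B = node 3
Find the Thévenin equivalent first; then I_n = V_th/R_th and R_n = R_th.
Step 1 — V_th is the open-circuit voltage V_A - V_B (nothing connected across the terminals).
Nodal analysis, taking node 2 as the 0 V reference.
Source V1 fixes V_0 = 5 V.
KCL at each unknown node (sum of currents leaving = 0; resistances in Ω):
  Node 1: (V_1 - 5)/910 + (V_1 - 0)/5100 + (V_1 - V_3)/43 = 0
  Node 3: (V_3 - 5)/560 + (V_3 - 0)/220 + (V_3 - V_1)/43 = 0
Collecting terms (coefficients in siemens):
  0.02455·V_1 - 0.02326·V_3 = 0.005495
  0.02959·V_3 - 0.02326·V_1 = 0.008929
Determinant D = (0.02455)(0.02959) - (-0.02326)(-0.02326) = 0.0001856
V_1 = [(0.005495)(0.02959) - (-0.02326)(0.008929)]/D = 1.995 V
V_3 = [(0.02455)(0.008929) - (0.005495)(-0.02326)]/D = 1.87 V
V_th = V_1 - V_3 = 1.995 - 1.87 = 0.1252 V
Step 2 — R_th: zero the source — replace V1 by a short circuit (node 2 merges into node 0) — and find the resistance seen between A (node 1) and B (node 3).
Reduce the network between node 1 (A) and node 3 (B) by series/parallel combination:
  Rp1 = R1 ‖ R2 (parallel, both between nodes 0 and 1) = 1/(1/910 + 1/5100) = 772.2 Ω
  Rp2 = R3 ‖ R4 (parallel, both between nodes 0 and 3) = 1/(1/560 + 1/220) = 157.9 Ω
  Rs1 = Rp1 + Rp2 (series, joined only at node 0) = 772.2 + 157.9 = 930.2 Ω
  Rp3 = R5 ‖ Rs1 (parallel, both between nodes 1 and 3) = 1/(1/43 + 1/930.2) = 41.1 Ω
R_th = 41.1 Ω
I_n = V_th/R_th = 0.1252/41.1 = 0.003045 A, and R_n = R_th = 41.1 Ω

Final answer: I_n = 0.003045 A, R_n = 41.1 Ω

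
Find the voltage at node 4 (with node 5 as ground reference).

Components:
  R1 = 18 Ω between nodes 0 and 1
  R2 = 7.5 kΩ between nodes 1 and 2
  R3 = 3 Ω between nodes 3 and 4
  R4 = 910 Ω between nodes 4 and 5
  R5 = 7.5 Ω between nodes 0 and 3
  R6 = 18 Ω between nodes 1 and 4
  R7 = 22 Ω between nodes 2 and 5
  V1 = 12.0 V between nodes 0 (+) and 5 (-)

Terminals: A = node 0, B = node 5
Nodal analysis, taking node 5 as the 0 V reference.
Source V1 fixes V_0 = 12 V.
KCL at each unknown node (sum of currents leaving = 0; resistances in Ω):
  Node 1: (V_1 - 12)/18 + (V_1 - V_2)/7500 + (V_1 - V_4)/18 = 0
  Node 2: (V_2 - V_1)/7500 + (V_2 - 0)/22 = 0
  Node 3: (V_3 - V_4)/3 + (V_3 - 12)/7.5 = 0
  Node 4: (V_4 - V_3)/3 + (V_4 - 0)/910 + (V_4 - V_1)/18 = 0
Collecting terms (coefficients in siemens):
  0.1112·V_1 - 0.0001333·V_2 - 0.05556·V_4 = 0.6667
  0.04559·V_2 - 0.0001333·V_1 = 0
  0.4667·V_3 - 0.3333·V_4 = 1.6
  0.39·V_4 - 0.05556·V_1 - 0.3333·V_3 = 0
Solving these 4 simultaneous equations (Gaussian elimination) gives:
  V_1 = 11.93 V, V_2 = 0.03489 V, V_3 = 11.92 V, V_4 = 11.89 V
The requested potential is V_4 = 11.89 V.

Final answer: V_4 = 11.89 V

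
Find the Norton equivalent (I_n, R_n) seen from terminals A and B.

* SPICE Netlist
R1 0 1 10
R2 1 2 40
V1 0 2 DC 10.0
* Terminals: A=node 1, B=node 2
Find the Thévenin equivalent first; then I_n = V_th/R_th and R_n = R_th.
Step 1 — V_th is the open-circuit voltage V_A - V_B (nothing connected across the terminals).
Nodal analysis, taking node 2 as the 0 V reference.
Source V1 fixes V_0 = 10 V.
KCL at each unknown node (sum of currents leaving = 0; resistances in Ω):
  Node 1: (V_1 - 10)/10 + (V_1 - 0)/40 = 0
Collecting terms: 0.125 × V_1 = 1  =>  V_1 = 8 V
V_th = V_1 - V_2 = 8 - 0 = 8 V
Step 2 — R_th: zero the source — replace V1 by a short circuit (node 2 merges into node 0) — and find the resistance seen between A (node 1) and B (node 0).
Reduce the network between node 1 (A) and node 0 (B) by series/parallel combination:
  Rp1 = R1 ‖ R2 (parallel, both between nodes 0 and 1) = 1/(1/10 + 1/40) = 8 Ω
R_th = 8 Ω
I_n = V_th/R_th = 8/8 = 1 A, and R_n = R_th = 8 Ω

Final answer: I_n = 1 A, R_n = 8 Ω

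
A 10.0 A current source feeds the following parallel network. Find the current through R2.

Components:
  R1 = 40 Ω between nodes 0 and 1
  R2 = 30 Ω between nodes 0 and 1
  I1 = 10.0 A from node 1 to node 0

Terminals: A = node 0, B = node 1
All resistors sit directly between nodes 0 and 1, so they are in parallel and share one voltage V; the full source current 10 A splits among them.
1/R_par = 1/40 + 1/30 = 0.05833 S  =>  R_par = 17.14 Ω
V = I × R_par = 10 × 17.14 = 171.4 V
I_R2 = V/R2 = 171.4/30 = 5.714 A

Final answer: 5.714 A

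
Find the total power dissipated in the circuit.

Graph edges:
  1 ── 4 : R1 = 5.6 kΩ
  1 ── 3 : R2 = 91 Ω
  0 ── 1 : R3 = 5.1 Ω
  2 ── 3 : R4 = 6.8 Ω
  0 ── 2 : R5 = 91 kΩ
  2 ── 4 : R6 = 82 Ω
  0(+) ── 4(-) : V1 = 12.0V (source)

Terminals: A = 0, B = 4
Nodal analysis, taking node 4 as the 0 V reference.
Source V1 fixes V_0 = 12 V.
KCL at each unknown node (sum of currents leaving = 0; resistances in Ω):
  Node 1: (V_1 - 0)/5600 + (V_1 - V_3)/91 + (V_1 - 12)/5.1 = 0
  Node 2: (V_2 - V_3)/6.8 + (V_2 - 12)/91000 + (V_2 - 0)/82 = 0
  Node 3: (V_3 - V_1)/91 + (V_3 - V_2)/6.8 = 0
Collecting terms (coefficients in siemens):
  0.2072·V_1 - 0.01099·V_3 = 2.353
  0.1593·V_2 - 0.1471·V_3 = 0.0001319
  0.158·V_3 - 0.01099·V_1 - 0.1471·V_2 = 0
Solving these 3 simultaneous equations (Gaussian elimination) gives:
  V_1 = 11.66 V, V_2 = 5.32 V, V_3 = 5.761 V
Power in each resistor, P = (ΔV)²/R:
  P_R1 = (11.66 - 0)²/5600 = 0.02427 W
  P_R2 = (11.66 - 5.761)²/91 = 0.3822 W
  P_R3 = (12 - 11.66)²/5.1 = 0.02282 W
  P_R4 = (5.32 - 5.761)²/6.8 = 0.02856 W
  P_R5 = (12 - 5.32)²/91000 = 0.0004903 W
  P_R6 = (5.32 - 0)²/82 = 0.3452 W
P_total = P_R1 + P_R2 + P_R3 + P_R4 + P_R5 + P_R6 = 0.8036 W

Final answer: 0.8036 W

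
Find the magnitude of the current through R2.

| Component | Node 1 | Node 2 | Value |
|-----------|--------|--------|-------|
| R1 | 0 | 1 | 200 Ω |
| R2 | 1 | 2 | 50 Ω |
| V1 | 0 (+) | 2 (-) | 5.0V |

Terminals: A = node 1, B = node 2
Nodal analysis, taking node 2 as the 0 V reference.
Source V1 fixes V_0 = 5 V.
KCL at each unknown node (sum of currents leaving = 0; resistances in Ω):
  Node 1: (V_1 - 5)/200 + (V_1 - 0)/50 = 0
Collecting terms: 0.025 × V_1 = 0.025  =>  V_1 = 1 V
I_R2 = (V_1 - V_2)/R2 = (1 - 0)/50 = 0.02 A
|I_R2| = 0.02 A

Final answer: |I_R2| = 0.02 A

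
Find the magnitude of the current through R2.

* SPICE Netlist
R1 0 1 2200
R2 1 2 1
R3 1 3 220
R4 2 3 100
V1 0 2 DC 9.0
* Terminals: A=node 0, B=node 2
Nodal analysis, taking node 2 as the 0 V reference.
Source V1 fixes V_0 = 9 V.
KCL at each unknown node (sum of currents leaving = 0; resistances in Ω):
  Node 1: (V_1 - 9)/2200 + (V_1 - 0)/1 + (V_1 - V_3)/220 = 0
  Node 3: (V_3 - V_1)/220 + (V_3 - 0)/100 = 0
Collecting terms (coefficients in siemens):
  1.005·V_1 - 0.004545·V_3 = 0.004091
  0.01455·V_3 - 0.004545·V_1 = 0
Determinant D = (1.005)(0.01455) - (-0.004545)(-0.004545) = 0.0146
V_1 = [(0.004091)(0.01455) - (-0.004545)(0)]/D = 0.004076 V
V_3 = [(1.005)(0) - (0.004091)(-0.004545)]/D = 0.001274 V
I_R2 = (V_1 - V_2)/R2 = (0.004076 - 0)/1 = 0.004076 A
|I_R2| = 0.004076 A

Final answer: |I_R2| = 0.004076 A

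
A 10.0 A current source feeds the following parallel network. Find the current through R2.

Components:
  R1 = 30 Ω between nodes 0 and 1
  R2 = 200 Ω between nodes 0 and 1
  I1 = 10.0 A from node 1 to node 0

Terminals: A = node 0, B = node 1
All resistors sit directly between nodes 0 and 1, so they are in parallel and share one voltage V; the full source current 10 A splits among them.
1/R_par = 1/30 + 1/200 = 0.03833 S  =>  R_par = 26.09 Ω
V = I × R_par = 10 × 26.09 = 260.9 V
I_R2 = V/R2 = 260.9/200 = 1.304 A

Final answer: 1.304 A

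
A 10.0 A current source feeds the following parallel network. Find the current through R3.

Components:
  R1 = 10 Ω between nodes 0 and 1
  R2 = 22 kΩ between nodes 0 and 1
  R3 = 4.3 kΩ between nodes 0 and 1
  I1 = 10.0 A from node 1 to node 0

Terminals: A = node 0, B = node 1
All resistors sit directly between nodes 0 and 1, so they are in parallel and share one voltage V; the full source current 10 A splits among them.
1/R_par = 1/10 + 1/22000 + 1/4300 = 0.1003 S  =>  R_par = 9.972 Ω
V = I × R_par = 10 × 9.972 = 99.72 V
I_R3 = V/R3 = 99.72/4300 = 0.02319 A

Final answer: 0.02319 A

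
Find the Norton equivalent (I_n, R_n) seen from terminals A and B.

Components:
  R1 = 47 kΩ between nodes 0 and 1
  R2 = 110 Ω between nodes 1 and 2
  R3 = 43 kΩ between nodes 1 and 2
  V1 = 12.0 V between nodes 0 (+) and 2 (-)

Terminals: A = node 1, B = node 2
Find the Thévenin equivalent first; then I_n = V_th/R_th and R_n = R_th.
Step 1 — V_th is the open-circuit voltage V_A - V_B (nothing connected across the terminals).
Nodal analysis, taking node 2 as the 0 V reference.
Source V1 fixes V_0 = 12 V.
KCL at each unknown node (sum of currents leaving = 0; resistances in Ω):
  Node 1: (V_1 - 12)/47000 + (V_1 - 0)/110 + (V_1 - 0)/43000 = 0
Collecting terms: 0.009135 × V_1 = 0.0002553  =>  V_1 = 0.02795 V
V_th = V_1 - V_2 = 0.02795 - 0 = 0.02795 V
Step 2 — R_th: zero the source — replace V1 by a short circuit (node 2 merges into node 0) — and find the resistance seen between A (node 1) and B (node 0).
Reduce the network between node 1 (A) and node 0 (B) by series/parallel combination:
  Rp1 = R1 ‖ R2 ‖ R3 (parallel, all between nodes 0 and 1) = 1/(1/47000 + 1/110 + 1/43000) = 109.5 Ω
R_th = 109.5 Ω
I_n = V_th/R_th = 0.02795/109.5 = 0.0002553 A, and R_n = R_th = 109.5 Ω

Final answer: I_n = 0.0002553 A, R_n = 109.5 Ω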